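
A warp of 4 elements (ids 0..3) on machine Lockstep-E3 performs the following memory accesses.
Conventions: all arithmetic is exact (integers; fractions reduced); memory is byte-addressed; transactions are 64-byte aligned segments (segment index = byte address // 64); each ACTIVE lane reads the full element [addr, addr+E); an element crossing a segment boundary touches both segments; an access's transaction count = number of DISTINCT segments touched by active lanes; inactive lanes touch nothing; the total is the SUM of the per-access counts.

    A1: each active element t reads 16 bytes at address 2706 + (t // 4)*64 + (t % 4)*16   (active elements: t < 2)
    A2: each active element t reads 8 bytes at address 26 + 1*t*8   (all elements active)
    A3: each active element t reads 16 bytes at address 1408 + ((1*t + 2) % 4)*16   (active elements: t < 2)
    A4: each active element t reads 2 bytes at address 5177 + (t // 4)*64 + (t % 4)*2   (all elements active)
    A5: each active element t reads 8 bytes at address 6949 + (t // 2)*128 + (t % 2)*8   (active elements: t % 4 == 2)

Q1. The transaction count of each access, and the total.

A1: 1 transaction
A2: 1 transaction
A3: 1 transaction
A4: 2 transactions
A5: 1 transaction

Answer: 1,1,1,2,1; total 6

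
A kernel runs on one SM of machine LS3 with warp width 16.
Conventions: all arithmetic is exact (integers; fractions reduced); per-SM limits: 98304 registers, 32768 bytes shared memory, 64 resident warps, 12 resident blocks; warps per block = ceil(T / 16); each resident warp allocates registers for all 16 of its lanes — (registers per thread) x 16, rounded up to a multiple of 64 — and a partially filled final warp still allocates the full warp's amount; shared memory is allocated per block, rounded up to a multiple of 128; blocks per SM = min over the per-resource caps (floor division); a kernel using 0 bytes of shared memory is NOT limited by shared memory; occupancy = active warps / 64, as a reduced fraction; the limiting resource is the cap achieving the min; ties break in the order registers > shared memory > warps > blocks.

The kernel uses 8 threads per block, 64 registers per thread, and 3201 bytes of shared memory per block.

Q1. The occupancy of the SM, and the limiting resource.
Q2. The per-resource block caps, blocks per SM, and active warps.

Answer: occupancy 9/64, limited by shared memory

registers: 96 blocks
shared memory: 9 blocks
warps: 64 blocks
blocks: 12 blocks

Answer: 9 blocks, 9 active warps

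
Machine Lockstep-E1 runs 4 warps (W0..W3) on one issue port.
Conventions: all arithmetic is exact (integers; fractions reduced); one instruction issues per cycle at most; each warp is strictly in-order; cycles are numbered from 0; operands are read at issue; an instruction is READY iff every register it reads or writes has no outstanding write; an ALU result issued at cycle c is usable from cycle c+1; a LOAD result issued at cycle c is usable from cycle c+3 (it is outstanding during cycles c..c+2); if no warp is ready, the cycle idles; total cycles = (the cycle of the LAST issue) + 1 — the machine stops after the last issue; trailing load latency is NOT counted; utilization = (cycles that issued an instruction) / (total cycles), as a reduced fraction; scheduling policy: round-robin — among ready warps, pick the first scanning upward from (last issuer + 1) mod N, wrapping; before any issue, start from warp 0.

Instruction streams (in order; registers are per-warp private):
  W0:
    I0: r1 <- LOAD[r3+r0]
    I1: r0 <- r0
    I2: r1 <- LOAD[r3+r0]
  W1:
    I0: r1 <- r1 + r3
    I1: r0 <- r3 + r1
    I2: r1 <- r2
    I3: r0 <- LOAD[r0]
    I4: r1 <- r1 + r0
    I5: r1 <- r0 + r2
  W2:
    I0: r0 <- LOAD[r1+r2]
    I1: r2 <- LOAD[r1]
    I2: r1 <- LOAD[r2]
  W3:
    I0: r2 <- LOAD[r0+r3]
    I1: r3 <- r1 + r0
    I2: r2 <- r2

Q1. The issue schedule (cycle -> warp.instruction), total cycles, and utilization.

cycle 0: W0.I0
cycle 1: W1.I0
cycle 2: W2.I0
cycle 3: W3.I0
cycle 4: W0.I1
cycle 5: W1.I1
cycle 6: W2.I1
cycle 7: W3.I1
cycle 8: W0.I2
cycle 9: W1.I2
cycle 10: W2.I2
cycle 11: W3.I2
cycle 12: W1.I3
cycle 13: idle
cycle 14: idle
cycle 15: W1.I4
cycle 16: W1.I5

Answer: 17 cycles, utilization 15/17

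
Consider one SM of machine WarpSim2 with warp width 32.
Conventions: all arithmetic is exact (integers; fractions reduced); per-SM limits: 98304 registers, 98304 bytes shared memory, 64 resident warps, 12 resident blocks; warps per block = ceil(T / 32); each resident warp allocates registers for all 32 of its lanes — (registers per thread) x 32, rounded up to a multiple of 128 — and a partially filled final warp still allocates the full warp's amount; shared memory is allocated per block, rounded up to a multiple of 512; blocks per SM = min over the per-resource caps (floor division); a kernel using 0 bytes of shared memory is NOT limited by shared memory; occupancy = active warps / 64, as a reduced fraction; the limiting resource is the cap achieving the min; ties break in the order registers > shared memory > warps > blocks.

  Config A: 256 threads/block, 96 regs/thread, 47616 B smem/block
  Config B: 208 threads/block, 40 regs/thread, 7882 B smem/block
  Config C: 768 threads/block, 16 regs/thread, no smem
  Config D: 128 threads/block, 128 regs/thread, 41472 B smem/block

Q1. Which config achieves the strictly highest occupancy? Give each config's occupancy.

occupancies: A 1/4, B 63/64, C 3/4, D 1/8

Answer: B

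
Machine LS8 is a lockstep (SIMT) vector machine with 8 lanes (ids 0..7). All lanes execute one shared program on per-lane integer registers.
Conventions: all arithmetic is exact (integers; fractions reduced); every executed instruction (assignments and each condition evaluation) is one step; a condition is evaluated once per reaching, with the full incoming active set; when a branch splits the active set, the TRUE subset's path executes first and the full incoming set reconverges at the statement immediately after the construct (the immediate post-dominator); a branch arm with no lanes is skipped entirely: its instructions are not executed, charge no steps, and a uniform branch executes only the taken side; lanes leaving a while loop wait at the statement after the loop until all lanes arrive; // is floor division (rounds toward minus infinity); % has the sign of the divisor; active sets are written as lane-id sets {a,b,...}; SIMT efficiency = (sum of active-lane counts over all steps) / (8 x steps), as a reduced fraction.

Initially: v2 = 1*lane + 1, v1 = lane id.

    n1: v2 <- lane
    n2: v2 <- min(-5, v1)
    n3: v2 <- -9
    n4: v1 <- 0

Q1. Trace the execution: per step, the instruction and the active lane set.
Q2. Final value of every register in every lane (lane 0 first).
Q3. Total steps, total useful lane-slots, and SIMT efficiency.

step 0: v2 <- lane                   {0,1,2,3,4,5,6,7}
step 1: v2 <- min(-5, v1)            {0,1,2,3,4,5,6,7}
step 2: v2 <- -9                     {0,1,2,3,4,5,6,7}
step 3: v1 <- 0                      {0,1,2,3,4,5,6,7}

Answer: 4 steps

v2: -9,-9,-9,-9,-9,-9,-9,-9
v1: 0,0,0,0,0,0,0,0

steps = 4; useful = 32; efficiency = 32/32 = 1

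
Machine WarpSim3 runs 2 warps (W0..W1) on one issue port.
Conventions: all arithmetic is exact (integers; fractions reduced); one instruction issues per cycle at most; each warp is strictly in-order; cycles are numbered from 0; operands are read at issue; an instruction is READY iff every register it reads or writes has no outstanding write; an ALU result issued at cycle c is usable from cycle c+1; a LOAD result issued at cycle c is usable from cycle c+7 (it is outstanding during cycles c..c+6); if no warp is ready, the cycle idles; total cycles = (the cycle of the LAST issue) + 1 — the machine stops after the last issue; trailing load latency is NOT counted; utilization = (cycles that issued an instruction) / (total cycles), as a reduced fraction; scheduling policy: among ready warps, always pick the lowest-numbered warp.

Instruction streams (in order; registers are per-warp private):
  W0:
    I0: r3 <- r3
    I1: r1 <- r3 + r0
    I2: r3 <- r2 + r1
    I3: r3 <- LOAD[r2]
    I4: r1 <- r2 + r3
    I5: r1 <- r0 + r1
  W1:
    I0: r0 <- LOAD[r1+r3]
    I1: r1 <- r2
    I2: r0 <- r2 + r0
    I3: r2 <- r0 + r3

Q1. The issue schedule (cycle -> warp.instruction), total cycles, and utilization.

cycle 0: W0.I0
cycle 1: W0.I1
cycle 2: W0.I2
cycle 3: W0.I3
cycle 4: W1.I0
cycle 5: W1.I1
cycle 6: idle
cycle 7: idle
cycle 8: idle
cycle 9: idle
cycle 10: W0.I4
cycle 11: W0.I5
cycle 12: W1.I2
cycle 13: W1.I3

Answer: 14 cycles, utilization 5/7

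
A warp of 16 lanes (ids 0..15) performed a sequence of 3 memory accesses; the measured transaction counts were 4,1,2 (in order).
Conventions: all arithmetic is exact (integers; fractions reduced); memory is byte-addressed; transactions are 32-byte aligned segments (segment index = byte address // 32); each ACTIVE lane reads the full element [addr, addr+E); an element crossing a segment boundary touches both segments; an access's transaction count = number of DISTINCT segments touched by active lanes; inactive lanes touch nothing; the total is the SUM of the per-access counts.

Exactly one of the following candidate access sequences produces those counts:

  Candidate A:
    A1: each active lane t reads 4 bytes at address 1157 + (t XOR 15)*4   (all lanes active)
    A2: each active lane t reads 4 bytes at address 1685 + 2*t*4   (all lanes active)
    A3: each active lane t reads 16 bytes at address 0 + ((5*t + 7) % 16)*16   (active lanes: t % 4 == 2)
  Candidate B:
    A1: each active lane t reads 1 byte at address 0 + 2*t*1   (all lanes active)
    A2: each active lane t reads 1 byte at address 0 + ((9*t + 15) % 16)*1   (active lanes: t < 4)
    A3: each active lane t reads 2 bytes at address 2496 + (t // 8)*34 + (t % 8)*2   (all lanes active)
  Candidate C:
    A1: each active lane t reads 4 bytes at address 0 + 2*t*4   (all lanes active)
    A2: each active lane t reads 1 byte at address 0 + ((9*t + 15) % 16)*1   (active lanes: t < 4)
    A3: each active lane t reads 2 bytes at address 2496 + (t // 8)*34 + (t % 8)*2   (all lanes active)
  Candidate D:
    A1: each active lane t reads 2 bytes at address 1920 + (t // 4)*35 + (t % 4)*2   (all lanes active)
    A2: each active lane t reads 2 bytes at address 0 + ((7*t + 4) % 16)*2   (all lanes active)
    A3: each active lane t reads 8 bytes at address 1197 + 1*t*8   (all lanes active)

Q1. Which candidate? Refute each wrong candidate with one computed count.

A: A1 gives 3 transactions, not 4
B: A1 gives 1 transaction, not 4
D: A3 gives 5 transactions, not 2
C: all counts match (4,1,2)

Answer: C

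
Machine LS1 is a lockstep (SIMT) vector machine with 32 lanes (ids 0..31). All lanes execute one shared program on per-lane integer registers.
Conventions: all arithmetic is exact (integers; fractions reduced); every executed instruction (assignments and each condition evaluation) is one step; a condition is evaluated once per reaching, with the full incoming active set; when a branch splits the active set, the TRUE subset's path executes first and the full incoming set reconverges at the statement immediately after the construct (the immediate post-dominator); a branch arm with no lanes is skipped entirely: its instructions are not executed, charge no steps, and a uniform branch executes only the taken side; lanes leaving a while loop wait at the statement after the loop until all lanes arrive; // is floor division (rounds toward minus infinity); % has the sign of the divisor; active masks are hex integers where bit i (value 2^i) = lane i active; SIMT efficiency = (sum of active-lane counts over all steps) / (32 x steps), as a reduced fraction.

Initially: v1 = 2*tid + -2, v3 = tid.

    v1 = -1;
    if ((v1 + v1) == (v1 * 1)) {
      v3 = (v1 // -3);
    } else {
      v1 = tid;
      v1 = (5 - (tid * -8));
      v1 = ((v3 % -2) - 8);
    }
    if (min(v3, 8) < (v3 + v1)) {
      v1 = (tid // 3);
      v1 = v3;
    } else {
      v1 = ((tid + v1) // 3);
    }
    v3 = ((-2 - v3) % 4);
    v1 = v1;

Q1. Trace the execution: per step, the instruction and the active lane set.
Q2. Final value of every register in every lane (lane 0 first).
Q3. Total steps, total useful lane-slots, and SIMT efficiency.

step 0: v1 <- -1                     0xffffffff
step 1: eval ((v1 + v1) == (v1 * 1)) 0xffffffff
step 2: v1 <- tid                    0xffffffff
step 3: v1 <- (5 - (tid * -8))       0xffffffff
step 4: v1 <- ((v3 % -2) - 8)        0xffffffff
step 5: eval (min(v3, 8) < (v3 + v1)) 0xffffffff
step 6: v1 <- (tid // 3)             0xfffc0000
step 7: v1 <- v3                     0xfffc0000
step 8: v1 <- ((tid + v1) // 3)      0x0003ffff
step 9: v3 <- ((-2 - v3) % 4)        0xffffffff
step 10: v1 <- v1                     0xffffffff

Answer: 11 steps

v1: -3,-3,-2,-2,-2,-2,-1,-1,0,0,0,0,1,1,2,2,2,2,18,19,20,21,22,23,24,25,26,27,28,29,30,31
v3: 2,1,0,3,2,1,0,3,2,1,0,3,2,1,0,3,2,1,0,3,2,1,0,3,2,1,0,3,2,1,0,3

steps = 11; useful = 302; efficiency = 302/352 = 151/176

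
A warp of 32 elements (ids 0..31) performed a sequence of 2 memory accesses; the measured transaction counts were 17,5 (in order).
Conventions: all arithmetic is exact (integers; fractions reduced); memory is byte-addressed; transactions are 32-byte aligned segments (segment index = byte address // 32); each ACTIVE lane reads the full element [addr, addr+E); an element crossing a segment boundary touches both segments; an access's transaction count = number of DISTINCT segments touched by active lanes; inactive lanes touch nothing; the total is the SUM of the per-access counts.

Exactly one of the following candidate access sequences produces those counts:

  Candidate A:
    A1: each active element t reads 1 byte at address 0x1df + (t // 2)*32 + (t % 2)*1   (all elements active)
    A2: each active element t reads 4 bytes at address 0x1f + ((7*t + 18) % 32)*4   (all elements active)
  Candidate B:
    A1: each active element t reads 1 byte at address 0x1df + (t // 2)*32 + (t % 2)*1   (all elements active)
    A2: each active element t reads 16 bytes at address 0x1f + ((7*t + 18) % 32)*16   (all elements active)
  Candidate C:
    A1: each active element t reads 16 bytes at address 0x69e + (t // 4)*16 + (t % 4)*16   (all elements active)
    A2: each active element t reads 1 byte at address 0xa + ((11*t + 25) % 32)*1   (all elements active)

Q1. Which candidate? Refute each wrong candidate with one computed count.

B: A2 gives 17 transactions, not 5
C: A1 gives 7 transactions, not 17
A: all counts match (17,5)

Answer: A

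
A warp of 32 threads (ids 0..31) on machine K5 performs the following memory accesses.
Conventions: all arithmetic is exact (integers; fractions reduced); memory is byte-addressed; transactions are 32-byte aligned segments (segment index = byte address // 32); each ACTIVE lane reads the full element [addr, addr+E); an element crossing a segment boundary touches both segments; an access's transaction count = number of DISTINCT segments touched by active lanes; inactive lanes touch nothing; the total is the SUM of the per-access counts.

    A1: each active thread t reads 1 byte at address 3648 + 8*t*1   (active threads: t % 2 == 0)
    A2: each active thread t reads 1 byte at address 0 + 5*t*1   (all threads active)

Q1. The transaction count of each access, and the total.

A1: 8 transactions
A2: 5 transactions

Answer: 8,5; total 13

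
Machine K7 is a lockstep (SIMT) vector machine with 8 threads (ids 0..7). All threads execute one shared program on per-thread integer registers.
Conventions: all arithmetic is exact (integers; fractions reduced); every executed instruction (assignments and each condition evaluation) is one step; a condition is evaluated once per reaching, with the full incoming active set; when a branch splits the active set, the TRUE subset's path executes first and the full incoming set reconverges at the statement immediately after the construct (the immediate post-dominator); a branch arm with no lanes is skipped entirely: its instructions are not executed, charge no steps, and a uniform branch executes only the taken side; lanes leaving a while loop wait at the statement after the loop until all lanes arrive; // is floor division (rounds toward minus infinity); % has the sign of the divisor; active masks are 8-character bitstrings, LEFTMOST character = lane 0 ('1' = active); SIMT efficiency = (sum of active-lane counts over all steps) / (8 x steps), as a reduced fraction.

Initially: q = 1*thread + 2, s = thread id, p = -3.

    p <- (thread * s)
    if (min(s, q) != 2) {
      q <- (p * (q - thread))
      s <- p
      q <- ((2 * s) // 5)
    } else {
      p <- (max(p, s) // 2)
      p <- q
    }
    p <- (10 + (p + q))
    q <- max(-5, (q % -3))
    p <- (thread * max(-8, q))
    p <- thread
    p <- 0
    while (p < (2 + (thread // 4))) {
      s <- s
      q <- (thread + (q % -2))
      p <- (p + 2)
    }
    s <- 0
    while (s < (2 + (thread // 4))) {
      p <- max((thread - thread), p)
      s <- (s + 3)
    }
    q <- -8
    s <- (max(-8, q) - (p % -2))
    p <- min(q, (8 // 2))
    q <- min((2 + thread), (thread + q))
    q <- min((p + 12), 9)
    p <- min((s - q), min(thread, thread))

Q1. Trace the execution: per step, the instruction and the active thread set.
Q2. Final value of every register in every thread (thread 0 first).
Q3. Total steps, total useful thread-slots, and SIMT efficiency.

step 0: p <- (thread * s)            11111111
step 1: eval (min(s, q) != 2)        11111111
step 2: q <- (p * (q - thread))      11011111
step 3: s <- p                       11011111
step 4: q <- ((2 * s) // 5)          11011111
step 5: p <- (max(p, s) // 2)        00100000
step 6: p <- q                       00100000
step 7: p <- (10 + (p + q))          11111111
step 8: q <- max(-5, (q % -3))       11111111
step 9: p <- (thread * max(-8, q))   11111111
step 10: p <- thread                  11111111
step 11: p <- 0                       11111111
step 12: eval (p < (2 + (thread // 4))) 11111111
step 13: s <- s                       11111111
step 14: q <- (thread + (q % -2))     11111111
step 15: p <- (p + 2)                 11111111
step 16: eval (p < (2 + (thread // 4))) 11111111
step 17: s <- s                       00001111
step 18: q <- (thread + (q % -2))     00001111
step 19: p <- (p + 2)                 00001111
step 20: eval (p < (2 + (thread // 4))) 00001111
step 21: s <- 0                       11111111
step 22: eval (s < (2 + (thread // 4))) 11111111
step 23: p <- max((thread - thread), p) 11111111
step 24: s <- (s + 3)                 11111111
step 25: eval (s < (2 + (thread // 4))) 11111111
step 26: q <- -8                      11111111
step 27: s <- (max(-8, q) - (p % -2)) 11111111
step 28: p <- min(q, (8 // 2))        11111111
step 29: q <- min((2 + thread), (thread + q)) 11111111
step 30: q <- min((p + 12), 9)        11111111
step 31: p <- min((s - q), min(thread, thread)) 11111111

Answer: 32 steps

q: 4,4,4,4,4,4,4,4
s: -8,-8,-8,-8,-8,-8,-8,-8
p: -12,-12,-12,-12,-12,-12,-12,-12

steps = 32; useful = 223; efficiency = 223/256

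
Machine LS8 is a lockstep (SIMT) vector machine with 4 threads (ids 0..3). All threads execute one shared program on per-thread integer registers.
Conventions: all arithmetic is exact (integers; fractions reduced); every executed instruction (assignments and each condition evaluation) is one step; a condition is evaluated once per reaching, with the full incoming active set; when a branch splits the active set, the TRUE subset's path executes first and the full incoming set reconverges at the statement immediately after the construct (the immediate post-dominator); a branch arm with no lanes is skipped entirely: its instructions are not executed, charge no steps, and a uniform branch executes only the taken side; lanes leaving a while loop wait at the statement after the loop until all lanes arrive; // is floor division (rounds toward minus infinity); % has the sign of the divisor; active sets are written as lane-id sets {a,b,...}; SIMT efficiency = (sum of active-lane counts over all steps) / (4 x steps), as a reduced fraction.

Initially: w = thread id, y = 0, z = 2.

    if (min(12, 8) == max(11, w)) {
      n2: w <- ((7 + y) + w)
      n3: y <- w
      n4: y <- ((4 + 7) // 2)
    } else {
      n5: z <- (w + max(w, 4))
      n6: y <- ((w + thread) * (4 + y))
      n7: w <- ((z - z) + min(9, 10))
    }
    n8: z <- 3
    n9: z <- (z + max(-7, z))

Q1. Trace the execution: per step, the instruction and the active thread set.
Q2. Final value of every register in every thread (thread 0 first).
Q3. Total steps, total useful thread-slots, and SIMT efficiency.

step 0: eval (min(12, 8) == max(11, w)) {0,1,2,3}
step 1: z <- (w + max(w, 4))         {0,1,2,3}
step 2: y <- ((w + thread) * (4 + y)) {0,1,2,3}
step 3: w <- ((z - z) + min(9, 10))  {0,1,2,3}
step 4: z <- 3                       {0,1,2,3}
step 5: z <- (z + max(-7, z))        {0,1,2,3}

Answer: 6 steps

w: 9,9,9,9
y: 0,8,16,24
z: 6,6,6,6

steps = 6; useful = 24; efficiency = 24/24 = 1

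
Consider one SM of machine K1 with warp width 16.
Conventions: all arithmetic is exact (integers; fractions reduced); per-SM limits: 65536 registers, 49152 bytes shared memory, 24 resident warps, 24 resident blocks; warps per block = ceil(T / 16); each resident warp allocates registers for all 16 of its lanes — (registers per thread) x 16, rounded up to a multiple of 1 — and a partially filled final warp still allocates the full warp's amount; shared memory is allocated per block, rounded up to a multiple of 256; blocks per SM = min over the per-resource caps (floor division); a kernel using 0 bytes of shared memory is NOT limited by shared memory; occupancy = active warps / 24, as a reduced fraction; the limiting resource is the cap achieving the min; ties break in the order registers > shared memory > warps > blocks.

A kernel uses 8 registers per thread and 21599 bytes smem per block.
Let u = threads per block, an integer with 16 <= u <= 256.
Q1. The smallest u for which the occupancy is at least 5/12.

Answer: u = 65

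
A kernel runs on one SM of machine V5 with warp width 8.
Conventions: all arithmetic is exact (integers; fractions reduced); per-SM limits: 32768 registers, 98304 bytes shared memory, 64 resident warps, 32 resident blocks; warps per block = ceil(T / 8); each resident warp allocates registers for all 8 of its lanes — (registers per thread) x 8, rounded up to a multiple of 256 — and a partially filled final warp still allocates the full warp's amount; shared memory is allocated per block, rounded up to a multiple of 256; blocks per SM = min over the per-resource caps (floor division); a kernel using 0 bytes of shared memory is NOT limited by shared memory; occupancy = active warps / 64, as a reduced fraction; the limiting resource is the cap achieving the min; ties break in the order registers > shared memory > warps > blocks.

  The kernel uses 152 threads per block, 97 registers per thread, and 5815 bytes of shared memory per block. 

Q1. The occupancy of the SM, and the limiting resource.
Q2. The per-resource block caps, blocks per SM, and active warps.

Answer: occupancy 19/64, limited by registers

registers: 1 block
shared memory: 16 blocks
warps: 3 blocks
blocks: 32 blocks

Answer: 1 block, 19 active warps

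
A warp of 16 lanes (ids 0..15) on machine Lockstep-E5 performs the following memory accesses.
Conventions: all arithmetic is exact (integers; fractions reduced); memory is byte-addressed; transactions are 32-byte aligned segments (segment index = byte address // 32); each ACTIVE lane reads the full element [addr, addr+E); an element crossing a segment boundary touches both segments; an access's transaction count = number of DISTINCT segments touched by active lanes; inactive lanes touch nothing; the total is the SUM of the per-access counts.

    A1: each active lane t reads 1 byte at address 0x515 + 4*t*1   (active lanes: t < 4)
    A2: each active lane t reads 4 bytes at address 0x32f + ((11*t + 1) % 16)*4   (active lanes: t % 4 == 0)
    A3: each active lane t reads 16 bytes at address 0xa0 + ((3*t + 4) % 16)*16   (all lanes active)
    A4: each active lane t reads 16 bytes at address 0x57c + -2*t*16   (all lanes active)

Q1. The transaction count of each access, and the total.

A1: 2 transactions
A2: 3 transactions
A3: 8 transactions
A4: 17 transactions

Answer: 2,3,8,17; total 30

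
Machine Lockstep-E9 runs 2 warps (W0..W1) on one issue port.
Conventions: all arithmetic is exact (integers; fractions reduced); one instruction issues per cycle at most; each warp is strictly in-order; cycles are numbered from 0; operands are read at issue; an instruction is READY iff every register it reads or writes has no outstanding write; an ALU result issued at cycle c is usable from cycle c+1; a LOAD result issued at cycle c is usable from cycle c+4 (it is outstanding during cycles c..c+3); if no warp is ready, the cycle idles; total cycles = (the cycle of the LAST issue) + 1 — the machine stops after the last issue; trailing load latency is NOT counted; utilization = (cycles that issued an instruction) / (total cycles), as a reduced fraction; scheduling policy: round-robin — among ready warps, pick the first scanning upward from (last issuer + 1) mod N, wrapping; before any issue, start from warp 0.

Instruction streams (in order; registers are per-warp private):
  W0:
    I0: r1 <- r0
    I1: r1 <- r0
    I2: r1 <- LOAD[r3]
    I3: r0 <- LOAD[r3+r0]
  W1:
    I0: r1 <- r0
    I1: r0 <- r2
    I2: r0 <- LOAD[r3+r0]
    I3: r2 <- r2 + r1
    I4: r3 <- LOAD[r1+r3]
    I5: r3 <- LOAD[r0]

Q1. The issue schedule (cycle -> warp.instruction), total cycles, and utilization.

cycle 0: W0.I0
cycle 1: W1.I0
cycle 2: W0.I1
cycle 3: W1.I1
cycle 4: W0.I2
cycle 5: W1.I2
cycle 6: W0.I3
cycle 7: W1.I3
cycle 8: W1.I4
cycle 9: idle
cycle 10: idle
cycle 11: idle
cycle 12: W1.I5

Answer: 13 cycles, utilization 10/13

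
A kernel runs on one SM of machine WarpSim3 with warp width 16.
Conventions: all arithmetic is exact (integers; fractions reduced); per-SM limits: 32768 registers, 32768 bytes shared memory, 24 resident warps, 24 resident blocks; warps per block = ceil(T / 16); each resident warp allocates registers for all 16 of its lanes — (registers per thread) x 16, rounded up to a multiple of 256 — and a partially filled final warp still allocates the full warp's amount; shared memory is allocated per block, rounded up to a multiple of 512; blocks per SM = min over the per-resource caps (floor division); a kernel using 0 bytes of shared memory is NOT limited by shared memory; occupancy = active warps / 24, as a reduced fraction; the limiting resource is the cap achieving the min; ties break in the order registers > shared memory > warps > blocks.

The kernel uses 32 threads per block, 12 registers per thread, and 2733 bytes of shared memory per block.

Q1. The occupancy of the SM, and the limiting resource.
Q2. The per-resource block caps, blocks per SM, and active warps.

Answer: occupancy 5/6, limited by shared memory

registers: 64 blocks
shared memory: 10 blocks
warps: 12 blocks
blocks: 24 blocks

Answer: 10 blocks, 20 active warps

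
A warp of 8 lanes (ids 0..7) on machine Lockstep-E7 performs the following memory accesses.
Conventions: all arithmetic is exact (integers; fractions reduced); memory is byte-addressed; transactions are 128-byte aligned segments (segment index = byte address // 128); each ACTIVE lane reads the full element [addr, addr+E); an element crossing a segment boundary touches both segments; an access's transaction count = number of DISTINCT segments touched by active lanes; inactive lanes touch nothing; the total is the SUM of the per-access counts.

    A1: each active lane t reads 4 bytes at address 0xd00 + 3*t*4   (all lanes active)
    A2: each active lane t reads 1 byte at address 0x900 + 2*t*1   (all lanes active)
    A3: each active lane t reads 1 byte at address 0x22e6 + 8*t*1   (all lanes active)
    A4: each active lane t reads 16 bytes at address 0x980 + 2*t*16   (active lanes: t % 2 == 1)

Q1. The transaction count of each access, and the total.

A1: 1 transaction
A2: 1 transaction
A3: 2 transactions
A4: 2 transactions

Answer: 1,1,2,2; total 6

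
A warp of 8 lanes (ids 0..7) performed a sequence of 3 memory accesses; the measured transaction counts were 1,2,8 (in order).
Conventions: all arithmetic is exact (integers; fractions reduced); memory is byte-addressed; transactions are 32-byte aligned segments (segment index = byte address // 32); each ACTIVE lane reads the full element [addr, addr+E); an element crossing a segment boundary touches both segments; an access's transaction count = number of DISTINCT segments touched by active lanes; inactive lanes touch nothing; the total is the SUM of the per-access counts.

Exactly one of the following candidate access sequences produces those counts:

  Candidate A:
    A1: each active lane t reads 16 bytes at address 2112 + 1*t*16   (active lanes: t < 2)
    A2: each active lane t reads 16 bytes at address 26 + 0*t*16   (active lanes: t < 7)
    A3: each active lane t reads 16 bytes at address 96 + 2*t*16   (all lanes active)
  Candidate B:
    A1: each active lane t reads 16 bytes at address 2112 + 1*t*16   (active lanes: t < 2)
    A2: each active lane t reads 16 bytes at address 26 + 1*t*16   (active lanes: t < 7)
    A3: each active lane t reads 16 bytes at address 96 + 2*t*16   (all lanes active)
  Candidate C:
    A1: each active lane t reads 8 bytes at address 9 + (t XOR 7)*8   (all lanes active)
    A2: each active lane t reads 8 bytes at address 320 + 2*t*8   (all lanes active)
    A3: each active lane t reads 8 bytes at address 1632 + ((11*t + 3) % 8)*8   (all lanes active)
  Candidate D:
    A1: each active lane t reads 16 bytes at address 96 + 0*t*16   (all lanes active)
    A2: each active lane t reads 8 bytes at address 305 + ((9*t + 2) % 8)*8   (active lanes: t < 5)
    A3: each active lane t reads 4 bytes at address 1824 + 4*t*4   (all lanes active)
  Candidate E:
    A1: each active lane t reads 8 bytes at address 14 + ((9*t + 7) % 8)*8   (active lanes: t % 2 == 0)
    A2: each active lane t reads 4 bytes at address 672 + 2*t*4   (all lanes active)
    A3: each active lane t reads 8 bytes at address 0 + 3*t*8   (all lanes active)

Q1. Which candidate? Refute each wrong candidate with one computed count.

B: A2 gives 5 transactions, not 2
C: A1 gives 3 transactions, not 1
D: A3 gives 4 transactions, not 8
E: A1 gives 3 transactions, not 1
A: all counts match (1,2,8)

Answer: A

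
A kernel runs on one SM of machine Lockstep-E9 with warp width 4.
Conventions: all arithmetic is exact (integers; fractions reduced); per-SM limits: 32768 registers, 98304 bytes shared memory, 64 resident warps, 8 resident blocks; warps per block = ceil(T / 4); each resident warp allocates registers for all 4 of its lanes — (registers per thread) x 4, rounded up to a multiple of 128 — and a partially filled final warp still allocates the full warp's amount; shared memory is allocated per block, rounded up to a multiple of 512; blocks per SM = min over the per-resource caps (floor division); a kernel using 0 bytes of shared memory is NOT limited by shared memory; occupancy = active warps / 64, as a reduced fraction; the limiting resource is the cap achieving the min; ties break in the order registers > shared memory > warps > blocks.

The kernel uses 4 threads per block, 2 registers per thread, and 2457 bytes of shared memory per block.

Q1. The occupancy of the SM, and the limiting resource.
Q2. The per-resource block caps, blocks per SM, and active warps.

Answer: occupancy 1/8, limited by blocks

registers: 256 blocks
shared memory: 38 blocks
warps: 64 blocks
blocks: 8 blocks

Answer: 8 blocks, 8 active warps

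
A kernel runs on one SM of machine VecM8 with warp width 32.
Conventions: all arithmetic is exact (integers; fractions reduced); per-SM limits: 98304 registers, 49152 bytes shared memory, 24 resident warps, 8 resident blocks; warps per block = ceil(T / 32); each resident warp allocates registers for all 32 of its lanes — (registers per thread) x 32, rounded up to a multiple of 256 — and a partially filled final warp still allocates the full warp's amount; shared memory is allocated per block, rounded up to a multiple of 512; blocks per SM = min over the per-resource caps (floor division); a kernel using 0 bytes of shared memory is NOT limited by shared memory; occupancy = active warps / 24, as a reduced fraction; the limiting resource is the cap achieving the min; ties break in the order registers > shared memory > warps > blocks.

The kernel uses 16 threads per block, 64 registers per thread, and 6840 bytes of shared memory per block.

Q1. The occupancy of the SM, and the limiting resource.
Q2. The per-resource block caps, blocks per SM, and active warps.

Answer: occupancy 1/4, limited by shared memory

registers: 48 blocks
shared memory: 6 blocks
warps: 24 blocks
blocks: 8 blocks

Answer: 6 blocks, 6 active warps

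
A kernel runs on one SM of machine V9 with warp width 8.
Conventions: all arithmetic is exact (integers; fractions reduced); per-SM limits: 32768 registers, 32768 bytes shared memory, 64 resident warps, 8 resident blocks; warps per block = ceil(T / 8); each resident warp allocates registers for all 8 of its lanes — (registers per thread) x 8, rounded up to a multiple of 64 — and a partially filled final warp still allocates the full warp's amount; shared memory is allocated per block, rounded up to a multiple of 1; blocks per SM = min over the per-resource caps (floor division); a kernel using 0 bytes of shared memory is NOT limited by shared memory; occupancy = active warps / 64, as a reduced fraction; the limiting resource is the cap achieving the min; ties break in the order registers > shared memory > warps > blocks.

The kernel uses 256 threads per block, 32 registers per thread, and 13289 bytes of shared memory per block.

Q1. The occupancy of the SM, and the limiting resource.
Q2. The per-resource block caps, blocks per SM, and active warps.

Answer: occupancy 1, limited by shared memory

registers: 4 blocks
shared memory: 2 blocks
warps: 2 blocks
blocks: 8 blocks

Answer: 2 blocks, 64 active warps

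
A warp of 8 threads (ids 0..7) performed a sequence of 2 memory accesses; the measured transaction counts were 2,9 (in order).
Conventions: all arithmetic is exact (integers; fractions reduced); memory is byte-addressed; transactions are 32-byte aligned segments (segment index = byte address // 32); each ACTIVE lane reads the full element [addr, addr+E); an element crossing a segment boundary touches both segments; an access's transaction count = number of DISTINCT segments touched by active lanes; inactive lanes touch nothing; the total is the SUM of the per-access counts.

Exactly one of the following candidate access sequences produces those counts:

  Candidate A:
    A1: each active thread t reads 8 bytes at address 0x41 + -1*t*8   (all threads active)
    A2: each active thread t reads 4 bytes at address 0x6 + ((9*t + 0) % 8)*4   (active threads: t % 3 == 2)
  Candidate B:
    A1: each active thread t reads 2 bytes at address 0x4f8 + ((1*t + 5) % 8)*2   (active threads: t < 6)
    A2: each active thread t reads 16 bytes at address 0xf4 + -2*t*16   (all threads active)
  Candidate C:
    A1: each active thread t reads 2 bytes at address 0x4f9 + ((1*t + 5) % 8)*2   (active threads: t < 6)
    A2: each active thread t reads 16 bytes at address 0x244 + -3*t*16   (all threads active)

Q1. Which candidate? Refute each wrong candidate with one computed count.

A: A1 gives 3 transactions, not 2
C: A2 gives 12 transactions, not 9
B: all counts match (2,9)

Answer: B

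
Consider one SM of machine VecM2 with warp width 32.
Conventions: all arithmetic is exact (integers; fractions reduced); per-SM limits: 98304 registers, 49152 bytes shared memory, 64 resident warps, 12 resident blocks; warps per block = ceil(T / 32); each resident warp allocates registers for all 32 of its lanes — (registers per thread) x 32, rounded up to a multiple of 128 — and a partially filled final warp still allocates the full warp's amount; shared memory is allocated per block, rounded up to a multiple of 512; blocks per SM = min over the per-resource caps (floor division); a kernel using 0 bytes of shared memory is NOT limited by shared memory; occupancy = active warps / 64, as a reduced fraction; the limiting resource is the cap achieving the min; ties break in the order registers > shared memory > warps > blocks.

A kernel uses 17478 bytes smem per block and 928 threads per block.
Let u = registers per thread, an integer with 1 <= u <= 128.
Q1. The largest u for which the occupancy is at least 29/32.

Answer: u = 52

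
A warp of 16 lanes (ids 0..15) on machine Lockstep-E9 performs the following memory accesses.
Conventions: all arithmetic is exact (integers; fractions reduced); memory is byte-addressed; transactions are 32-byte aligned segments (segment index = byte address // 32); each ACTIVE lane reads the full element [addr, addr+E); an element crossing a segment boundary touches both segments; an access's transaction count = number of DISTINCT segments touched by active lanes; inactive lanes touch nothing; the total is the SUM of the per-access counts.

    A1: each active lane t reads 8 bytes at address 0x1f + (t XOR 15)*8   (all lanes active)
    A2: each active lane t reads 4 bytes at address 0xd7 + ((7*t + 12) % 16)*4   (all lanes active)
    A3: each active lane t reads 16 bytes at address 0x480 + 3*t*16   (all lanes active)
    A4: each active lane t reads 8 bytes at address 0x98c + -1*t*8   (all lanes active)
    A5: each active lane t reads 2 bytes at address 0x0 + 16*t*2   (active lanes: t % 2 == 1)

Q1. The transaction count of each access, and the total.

A1: 5 transactions
A2: 3 transactions
A3: 16 transactions
A4: 5 transactions
A5: 8 transactions

Answer: 5,3,16,5,8; total 37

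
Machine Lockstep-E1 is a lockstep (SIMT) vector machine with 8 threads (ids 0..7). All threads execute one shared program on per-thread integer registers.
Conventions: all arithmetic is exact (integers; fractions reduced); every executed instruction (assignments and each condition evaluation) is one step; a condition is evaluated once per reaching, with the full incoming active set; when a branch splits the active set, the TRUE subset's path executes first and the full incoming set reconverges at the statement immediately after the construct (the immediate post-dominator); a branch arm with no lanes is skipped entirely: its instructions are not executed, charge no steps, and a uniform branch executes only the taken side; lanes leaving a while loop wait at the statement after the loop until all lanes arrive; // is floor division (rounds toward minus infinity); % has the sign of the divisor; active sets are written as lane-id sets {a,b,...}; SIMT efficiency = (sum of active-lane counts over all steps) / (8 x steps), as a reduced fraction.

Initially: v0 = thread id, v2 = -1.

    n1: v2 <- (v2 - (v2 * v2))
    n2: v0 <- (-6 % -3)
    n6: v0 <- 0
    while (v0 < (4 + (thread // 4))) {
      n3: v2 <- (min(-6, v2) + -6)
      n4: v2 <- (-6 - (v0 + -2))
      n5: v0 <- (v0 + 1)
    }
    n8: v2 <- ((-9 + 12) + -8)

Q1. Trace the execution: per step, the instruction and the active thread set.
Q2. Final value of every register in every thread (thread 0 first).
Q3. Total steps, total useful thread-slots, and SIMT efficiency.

step 0: v2 <- (v2 - (v2 * v2))       {0,1,2,3,4,5,6,7}
step 1: v0 <- (-6 % -3)              {0,1,2,3,4,5,6,7}
step 2: v0 <- 0                      {0,1,2,3,4,5,6,7}
step 3: eval (v0 < (4 + (thread // 4))) {0,1,2,3,4,5,6,7}
step 4: v2 <- (min(-6, v2) + -6)     {0,1,2,3,4,5,6,7}
step 5: v2 <- (-6 - (v0 + -2))       {0,1,2,3,4,5,6,7}
step 6: v0 <- (v0 + 1)               {0,1,2,3,4,5,6,7}
step 7: eval (v0 < (4 + (thread // 4))) {0,1,2,3,4,5,6,7}
step 8: v2 <- (min(-6, v2) + -6)     {0,1,2,3,4,5,6,7}
step 9: v2 <- (-6 - (v0 + -2))       {0,1,2,3,4,5,6,7}
step 10: v0 <- (v0 + 1)               {0,1,2,3,4,5,6,7}
step 11: eval (v0 < (4 + (thread // 4))) {0,1,2,3,4,5,6,7}
step 12: v2 <- (min(-6, v2) + -6)     {0,1,2,3,4,5,6,7}
step 13: v2 <- (-6 - (v0 + -2))       {0,1,2,3,4,5,6,7}
step 14: v0 <- (v0 + 1)               {0,1,2,3,4,5,6,7}
step 15: eval (v0 < (4 + (thread // 4))) {0,1,2,3,4,5,6,7}
step 16: v2 <- (min(-6, v2) + -6)     {0,1,2,3,4,5,6,7}
step 17: v2 <- (-6 - (v0 + -2))       {0,1,2,3,4,5,6,7}
step 18: v0 <- (v0 + 1)               {0,1,2,3,4,5,6,7}
step 19: eval (v0 < (4 + (thread // 4))) {0,1,2,3,4,5,6,7}
step 20: v2 <- (min(-6, v2) + -6)     {4,5,6,7}
step 21: v2 <- (-6 - (v0 + -2))       {4,5,6,7}
step 22: v0 <- (v0 + 1)               {4,5,6,7}
step 23: eval (v0 < (4 + (thread // 4))) {4,5,6,7}
step 24: v2 <- ((-9 + 12) + -8)       {0,1,2,3,4,5,6,7}

Answer: 25 steps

v0: 4,4,4,4,5,5,5,5
v2: -5,-5,-5,-5,-5,-5,-5,-5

steps = 25; useful = 184; efficiency = 184/200 = 23/25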